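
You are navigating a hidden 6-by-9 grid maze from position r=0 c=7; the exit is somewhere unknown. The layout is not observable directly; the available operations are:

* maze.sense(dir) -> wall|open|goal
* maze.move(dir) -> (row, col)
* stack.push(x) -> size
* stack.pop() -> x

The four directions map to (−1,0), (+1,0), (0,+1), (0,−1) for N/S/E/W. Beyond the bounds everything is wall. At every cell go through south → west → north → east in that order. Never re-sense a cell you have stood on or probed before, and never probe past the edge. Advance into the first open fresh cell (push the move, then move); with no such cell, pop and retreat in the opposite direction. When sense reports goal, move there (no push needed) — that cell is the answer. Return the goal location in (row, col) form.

~$ maze.sense dir→south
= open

~$ stack.push x→south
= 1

~$ maze.move dir→south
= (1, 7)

~$ maze.sense dir→south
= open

~$ stack.push x→south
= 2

~$ maze.move dir→south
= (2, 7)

~$ maze.sense dir→south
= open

~$ stack.push x→south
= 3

~$ maze.move dir→south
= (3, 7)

~$ maze.sense dir→south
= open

~$ stack.push x→south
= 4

~$ maze.move dir→south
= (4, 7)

~$ maze.sense dir→south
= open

~$ stack.push x→south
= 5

~$ maze.move dir→south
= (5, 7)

~$ maze.sense dir→west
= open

~$ stack.push x→west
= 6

~$ maze.move dir→west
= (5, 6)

~$ maze.sense dir→west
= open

~$ stack.push x→west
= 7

~$ maze.move dir→west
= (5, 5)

~$ maze.sense dir→west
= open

~$ stack.push x→west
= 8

~$ maze.move dir→west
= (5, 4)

~$ maze.sense dir→west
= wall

~$ maze.sense dir→north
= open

~$ stack.push x→north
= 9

~$ maze.move dir→north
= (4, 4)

~$ maze.sense dir→west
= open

~$ stack.push x→west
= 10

~$ maze.move dir→west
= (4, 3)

~$ maze.sense dir→west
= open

~$ stack.push x→west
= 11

~$ maze.move dir→west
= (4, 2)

~$ maze.sense dir→south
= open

~$ stack.push x→south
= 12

~$ maze.move dir→south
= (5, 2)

~$ maze.sense dir→west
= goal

~$ maze.move dir→west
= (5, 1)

Answer: (5, 1)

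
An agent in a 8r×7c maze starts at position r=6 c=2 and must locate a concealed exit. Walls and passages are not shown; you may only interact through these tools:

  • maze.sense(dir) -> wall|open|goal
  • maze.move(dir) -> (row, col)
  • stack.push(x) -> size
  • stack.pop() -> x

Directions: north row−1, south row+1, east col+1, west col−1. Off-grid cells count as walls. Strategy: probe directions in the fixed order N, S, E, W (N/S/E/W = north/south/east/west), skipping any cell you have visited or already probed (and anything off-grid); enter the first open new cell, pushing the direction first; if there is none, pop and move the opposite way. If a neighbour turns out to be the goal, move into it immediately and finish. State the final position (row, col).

# sense(dir='north') == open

# push(x='north') == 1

# move(dir='north') == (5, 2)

# sense(dir='north') == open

# push(x='north') == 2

# move(dir='north') == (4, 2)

# sense(dir='north') == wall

# sense(dir='east') == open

# push(x='east') == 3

# move(dir='east') == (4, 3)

# sense(dir='north') == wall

# sense(dir='south') == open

# push(x='south') == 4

# move(dir='south') == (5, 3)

# sense(dir='south') == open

# push(x='south') == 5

# move(dir='south') == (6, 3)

# sense(dir='south') == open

# push(x='south') == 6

# move(dir='south') == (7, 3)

# sense(dir='east') == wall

# sense(dir='west') == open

# push(x='west') == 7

# move(dir='west') == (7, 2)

# sense(dir='west') == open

# push(x='west') == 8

# move(dir='west') == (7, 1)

# sense(dir='north') == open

# push(x='north') == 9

# move(dir='north') == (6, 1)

# sense(dir='north') == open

# push(x='north') == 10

# move(dir='north') == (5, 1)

# sense(dir='north') == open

# push(x='north') == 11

# move(dir='north') == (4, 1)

# sense(dir='north') == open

# push(x='north') == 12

# move(dir='north') == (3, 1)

# sense(dir='north') == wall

# sense(dir='west') == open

# push(x='west') == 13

# move(dir='west') == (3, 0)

# sense(dir='north') == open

# push(x='north') == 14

# move(dir='north') == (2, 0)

# sense(dir='north') == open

# push(x='north') == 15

# move(dir='north') == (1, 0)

# sense(dir='north') == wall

# sense(dir='east') == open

# push(x='east') == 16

# move(dir='east') == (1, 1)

# sense(dir='north') == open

# push(x='north') == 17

# move(dir='north') == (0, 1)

# sense(dir='east') == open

# push(x='east') == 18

# move(dir='east') == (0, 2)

# sense(dir='south') == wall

# sense(dir='east') == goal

# move(dir='east') == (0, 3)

Answer: (0, 3)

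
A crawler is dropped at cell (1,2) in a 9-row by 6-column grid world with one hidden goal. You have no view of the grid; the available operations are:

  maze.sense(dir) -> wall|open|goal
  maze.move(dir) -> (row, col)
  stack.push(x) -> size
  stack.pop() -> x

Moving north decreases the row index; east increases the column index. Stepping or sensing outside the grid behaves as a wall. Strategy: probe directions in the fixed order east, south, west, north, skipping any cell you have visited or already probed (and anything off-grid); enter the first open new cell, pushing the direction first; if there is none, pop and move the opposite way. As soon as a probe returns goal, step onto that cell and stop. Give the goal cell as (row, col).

Do: sense[dir=east]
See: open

Do: push[x=east]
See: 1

Do: move[dir=east]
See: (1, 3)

Do: sense[dir=east]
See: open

Do: push[x=east]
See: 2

Do: move[dir=east]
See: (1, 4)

Do: sense[dir=east]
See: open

Do: push[x=east]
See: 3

Do: move[dir=east]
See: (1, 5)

Do: sense[dir=south]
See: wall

Do: sense[dir=north]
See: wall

Do: pop[]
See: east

Do: move[dir=west]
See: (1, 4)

Do: sense[dir=south]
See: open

Do: push[x=south]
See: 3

Do: move[dir=south]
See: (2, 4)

Do: sense[dir=south]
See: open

Do: push[x=south]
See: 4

Do: move[dir=south]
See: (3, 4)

Do: sense[dir=east]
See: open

Do: push[x=east]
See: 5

Do: move[dir=east]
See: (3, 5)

Do: sense[dir=south]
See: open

Do: push[x=south]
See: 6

Do: move[dir=south]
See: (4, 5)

Do: sense[dir=south]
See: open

Do: push[x=south]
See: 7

Do: move[dir=south]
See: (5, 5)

Do: sense[dir=south]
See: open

Do: push[x=south]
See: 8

Do: move[dir=south]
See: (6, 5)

Do: sense[dir=south]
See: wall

Do: sense[dir=west]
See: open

Do: push[x=west]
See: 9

Do: move[dir=west]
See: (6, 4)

Do: sense[dir=south]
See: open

Do: push[x=south]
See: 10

Do: move[dir=south]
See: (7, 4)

Do: sense[dir=south]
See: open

Do: push[x=south]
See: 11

Do: move[dir=south]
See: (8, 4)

Do: sense[dir=east]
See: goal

Do: move[dir=east]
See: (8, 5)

Answer: (8, 5)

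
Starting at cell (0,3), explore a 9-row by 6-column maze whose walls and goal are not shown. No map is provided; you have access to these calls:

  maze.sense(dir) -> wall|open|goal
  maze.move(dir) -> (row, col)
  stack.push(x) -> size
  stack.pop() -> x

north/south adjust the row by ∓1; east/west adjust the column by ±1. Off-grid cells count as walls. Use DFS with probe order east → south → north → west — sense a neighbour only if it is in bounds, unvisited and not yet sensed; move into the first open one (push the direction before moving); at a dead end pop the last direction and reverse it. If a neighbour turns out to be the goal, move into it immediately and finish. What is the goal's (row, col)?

% 1. maze.sense(dir→east) ~> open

% 2. stack.push(x→east) ~> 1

% 3. maze.move(dir→east) ~> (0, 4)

% 4. maze.sense(dir→east) ~> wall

% 5. maze.sense(dir→south) ~> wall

% 6. stack.pop() ~> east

% 7. maze.move(dir→west) ~> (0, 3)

% 8. maze.sense(dir→south) ~> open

% 9. stack.push(x→south) ~> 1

% 10. maze.move(dir→south) ~> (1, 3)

% 11. maze.sense(dir→south) ~> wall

% 12. maze.sense(dir→west) ~> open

% 13. stack.push(x→west) ~> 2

% 14. maze.move(dir→west) ~> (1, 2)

% 15. maze.sense(dir→south) ~> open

% 16. stack.push(x→south) ~> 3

% 17. maze.move(dir→south) ~> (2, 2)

% 18. maze.sense(dir→south) ~> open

% 19. stack.push(x→south) ~> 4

% 20. maze.move(dir→south) ~> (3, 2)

% 21. maze.sense(dir→east) ~> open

% 22. stack.push(x→east) ~> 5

% 23. maze.move(dir→east) ~> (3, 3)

% 24. maze.sense(dir→east) ~> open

% 25. stack.push(x→east) ~> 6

% 26. maze.move(dir→east) ~> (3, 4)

% 27. maze.sense(dir→east) ~> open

% 28. stack.push(x→east) ~> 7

% 29. maze.move(dir→east) ~> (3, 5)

% 30. maze.sense(dir→south) ~> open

% 31. stack.push(x→south) ~> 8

% 32. maze.move(dir→south) ~> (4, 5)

% 33. maze.sense(dir→south) ~> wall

% 34. maze.sense(dir→west) ~> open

% 35. stack.push(x→west) ~> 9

% 36. maze.move(dir→west) ~> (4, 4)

% 37. maze.sense(dir→south) ~> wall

% 38. maze.sense(dir→west) ~> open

% 39. stack.push(x→west) ~> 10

% 40. maze.move(dir→west) ~> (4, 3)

% 41. maze.sense(dir→south) ~> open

% 42. stack.push(x→south) ~> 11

% 43. maze.move(dir→south) ~> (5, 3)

% 44. maze.sense(dir→south) ~> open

% 45. stack.push(x→south) ~> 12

% 46. maze.move(dir→south) ~> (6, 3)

% 47. maze.sense(dir→east) ~> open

% 48. stack.push(x→east) ~> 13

% 49. maze.move(dir→east) ~> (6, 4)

% 50. maze.sense(dir→east) ~> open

% 51. stack.push(x→east) ~> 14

% 52. maze.move(dir→east) ~> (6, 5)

% 53. maze.sense(dir→south) ~> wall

% 54. stack.pop() ~> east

% 55. maze.move(dir→west) ~> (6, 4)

% 56. maze.sense(dir→south) ~> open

% 57. stack.push(x→south) ~> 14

% 58. maze.move(dir→south) ~> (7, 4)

% 59. maze.sense(dir→south) ~> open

% 60. stack.push(x→south) ~> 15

% 61. maze.move(dir→south) ~> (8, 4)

% 62. maze.sense(dir→east) ~> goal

% 63. maze.move(dir→east) ~> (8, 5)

Answer: (8, 5)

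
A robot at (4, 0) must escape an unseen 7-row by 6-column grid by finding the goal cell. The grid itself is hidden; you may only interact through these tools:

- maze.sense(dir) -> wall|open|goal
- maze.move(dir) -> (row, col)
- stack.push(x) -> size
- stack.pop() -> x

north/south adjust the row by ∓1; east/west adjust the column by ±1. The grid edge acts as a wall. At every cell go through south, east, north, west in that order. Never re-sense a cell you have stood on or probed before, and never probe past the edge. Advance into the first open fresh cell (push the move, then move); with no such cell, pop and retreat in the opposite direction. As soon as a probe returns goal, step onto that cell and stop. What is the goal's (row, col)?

→ maze.sense(dir=south)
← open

→ stack.push(x=south)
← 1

→ maze.move(dir=south)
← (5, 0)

→ maze.sense(dir=south)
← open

→ stack.push(x=south)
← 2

→ maze.move(dir=south)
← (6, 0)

→ maze.sense(dir=east)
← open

→ stack.push(x=east)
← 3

→ maze.move(dir=east)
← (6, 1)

→ maze.sense(dir=east)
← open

→ stack.push(x=east)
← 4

→ maze.move(dir=east)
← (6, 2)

→ maze.sense(dir=east)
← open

→ stack.push(x=east)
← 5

→ maze.move(dir=east)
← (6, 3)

→ maze.sense(dir=east)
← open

→ stack.push(x=east)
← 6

→ maze.move(dir=east)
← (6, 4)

→ maze.sense(dir=east)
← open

→ stack.push(x=east)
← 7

→ maze.move(dir=east)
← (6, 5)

→ maze.sense(dir=north)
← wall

→ stack.pop()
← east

→ maze.move(dir=west)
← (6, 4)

→ maze.sense(dir=north)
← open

→ stack.push(x=north)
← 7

→ maze.move(dir=north)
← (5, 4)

→ maze.sense(dir=north)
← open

→ stack.push(x=north)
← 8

→ maze.move(dir=north)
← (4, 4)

→ maze.sense(dir=east)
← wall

→ maze.sense(dir=north)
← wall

→ maze.sense(dir=west)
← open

→ stack.push(x=west)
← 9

→ maze.move(dir=west)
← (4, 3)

→ maze.sense(dir=south)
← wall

→ maze.sense(dir=north)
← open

→ stack.push(x=north)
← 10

→ maze.move(dir=north)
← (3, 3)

→ maze.sense(dir=north)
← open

→ stack.push(x=north)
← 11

→ maze.move(dir=north)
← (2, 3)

→ maze.sense(dir=east)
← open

→ stack.push(x=east)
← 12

→ maze.move(dir=east)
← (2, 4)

→ maze.sense(dir=east)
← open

→ stack.push(x=east)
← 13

→ maze.move(dir=east)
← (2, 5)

→ maze.sense(dir=south)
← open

→ stack.push(x=south)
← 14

→ maze.move(dir=south)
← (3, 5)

→ stack.pop()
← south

→ maze.move(dir=north)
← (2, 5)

→ maze.sense(dir=north)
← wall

→ stack.pop()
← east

→ maze.move(dir=west)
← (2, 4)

→ maze.sense(dir=north)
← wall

→ stack.pop()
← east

→ maze.move(dir=west)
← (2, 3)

→ maze.sense(dir=north)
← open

→ stack.push(x=north)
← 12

→ maze.move(dir=north)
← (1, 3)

→ maze.sense(dir=north)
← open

→ stack.push(x=north)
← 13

→ maze.move(dir=north)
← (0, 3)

→ maze.sense(dir=east)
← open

→ stack.push(x=east)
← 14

→ maze.move(dir=east)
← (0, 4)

→ maze.sense(dir=east)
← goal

→ maze.move(dir=east)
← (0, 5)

Answer: (0, 5)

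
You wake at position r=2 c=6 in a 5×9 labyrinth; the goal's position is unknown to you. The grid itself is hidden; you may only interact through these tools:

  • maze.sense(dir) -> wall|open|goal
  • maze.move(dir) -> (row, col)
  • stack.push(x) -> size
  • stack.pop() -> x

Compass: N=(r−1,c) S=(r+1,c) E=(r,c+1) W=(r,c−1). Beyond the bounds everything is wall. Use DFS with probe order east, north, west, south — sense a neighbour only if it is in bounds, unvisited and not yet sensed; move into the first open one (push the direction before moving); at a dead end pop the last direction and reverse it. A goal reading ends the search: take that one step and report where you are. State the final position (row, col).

Using sense using east, and observe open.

Invoking push using east, which returns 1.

Now I run move using east, — result: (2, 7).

I call sense using east, and get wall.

Then sense using north, and observe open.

I run push using north, which returns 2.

I call move using north, — result: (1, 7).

Next I call sense using east, giving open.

I call push using east, → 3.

Now I run move using east, and observe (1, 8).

Calling sense using north, and observe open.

Calling push using north, — result: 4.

Now I run move using north, and get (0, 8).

I run sense using west, which returns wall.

Using pop, and observe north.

I call move using south, yielding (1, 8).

I use pop, and get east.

I use move using west, → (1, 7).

I try sense using west, — result: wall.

I call pop(), and observe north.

I try move using south, yielding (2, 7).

I run sense using south, and see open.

Then push using south, and get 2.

Next I call move using south, — result: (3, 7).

Now I run sense using east, and get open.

I invoke push using east, which returns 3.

I use move using east, yielding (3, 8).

Using sense using south, giving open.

Then push using south, — result: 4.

I invoke move using south, — result: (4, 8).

Then sense using west, and get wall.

Then pop, → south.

I invoke move using north, → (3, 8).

Then pop(), → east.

I try move using west, which returns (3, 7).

Using sense using west, — result: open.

I use push using west, and observe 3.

Using move using west, — result: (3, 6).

I run sense using west, giving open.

I run push using west, which returns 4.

I invoke move using west, giving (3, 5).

I invoke sense using north, and get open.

I use push using north, → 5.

I try move using north, — result: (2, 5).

I invoke sense using north, : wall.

I invoke sense using west, : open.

I use push using west, giving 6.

Calling move using west, which returns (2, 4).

I use sense using north, which returns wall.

I run sense using west, and get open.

Invoking push using west, : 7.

Then move using west, giving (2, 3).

I use sense using north, → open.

Next I call push using north, which returns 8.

Calling move using north, and get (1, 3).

Calling sense using north, yielding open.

Then push using north, and see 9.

Calling move using north, and get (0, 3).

Using sense using east, giving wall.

I use sense using west, and observe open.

Then push using west, which returns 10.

I call move using west, and get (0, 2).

I run sense using west, and get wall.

I use sense using south, : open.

Next I call push using south, which returns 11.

I try move using south, : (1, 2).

I try sense using west, : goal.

I call move using west, — result: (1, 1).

Answer: (1, 1)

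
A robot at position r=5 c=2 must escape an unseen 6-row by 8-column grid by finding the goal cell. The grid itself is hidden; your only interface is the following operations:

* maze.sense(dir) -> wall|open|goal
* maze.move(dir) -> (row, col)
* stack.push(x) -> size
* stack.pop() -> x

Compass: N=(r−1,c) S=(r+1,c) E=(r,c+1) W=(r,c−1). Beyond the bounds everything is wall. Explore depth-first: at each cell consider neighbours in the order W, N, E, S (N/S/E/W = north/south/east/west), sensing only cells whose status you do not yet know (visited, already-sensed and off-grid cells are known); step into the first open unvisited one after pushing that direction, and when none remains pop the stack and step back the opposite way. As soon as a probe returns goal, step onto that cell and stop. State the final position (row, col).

;; sense(dir: west) : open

;; push(x: west) : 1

;; move(dir: west) : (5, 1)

;; sense(dir: west) : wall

;; sense(dir: north) : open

;; push(x: north) : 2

;; move(dir: north) : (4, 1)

;; sense(dir: west) : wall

;; sense(dir: north) : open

;; push(x: north) : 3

;; move(dir: north) : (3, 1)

;; sense(dir: west) : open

;; push(x: west) : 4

;; move(dir: west) : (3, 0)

;; sense(dir: north) : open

;; push(x: north) : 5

;; move(dir: north) : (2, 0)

;; sense(dir: north) : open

;; push(x: north) : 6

;; move(dir: north) : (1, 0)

;; sense(dir: north) : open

;; push(x: north) : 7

;; move(dir: north) : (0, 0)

;; sense(dir: east) : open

;; push(x: east) : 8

;; move(dir: east) : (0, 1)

;; sense(dir: east) : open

;; push(x: east) : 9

;; move(dir: east) : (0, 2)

;; sense(dir: east) : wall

;; sense(dir: south) : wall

;; pop() : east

;; move(dir: west) : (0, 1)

;; sense(dir: south) : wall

;; pop() : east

;; move(dir: west) : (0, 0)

;; pop() : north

;; move(dir: south) : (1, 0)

;; pop() : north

;; move(dir: south) : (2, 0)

;; sense(dir: east) : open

;; push(x: east) : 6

;; move(dir: east) : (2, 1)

;; sense(dir: east) : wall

;; pop() : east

;; move(dir: west) : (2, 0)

;; pop() : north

;; move(dir: south) : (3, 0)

;; pop() : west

;; move(dir: east) : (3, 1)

;; sense(dir: east) : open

;; push(x: east) : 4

;; move(dir: east) : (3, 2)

;; sense(dir: east) : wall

;; sense(dir: south) : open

;; push(x: south) : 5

;; move(dir: south) : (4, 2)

;; sense(dir: east) : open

;; push(x: east) : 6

;; move(dir: east) : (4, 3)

;; sense(dir: east) : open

;; push(x: east) : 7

;; move(dir: east) : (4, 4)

;; sense(dir: north) : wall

;; sense(dir: east) : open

;; push(x: east) : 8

;; move(dir: east) : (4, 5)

;; sense(dir: north) : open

;; push(x: north) : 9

;; move(dir: north) : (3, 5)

;; sense(dir: north) : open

;; push(x: north) : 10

;; move(dir: north) : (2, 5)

;; sense(dir: west) : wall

;; sense(dir: north) : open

;; push(x: north) : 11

;; move(dir: north) : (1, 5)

;; sense(dir: west) : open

;; push(x: west) : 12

;; move(dir: west) : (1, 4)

;; sense(dir: west) : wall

;; sense(dir: north) : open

;; push(x: north) : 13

;; move(dir: north) : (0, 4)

;; sense(dir: east) : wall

;; pop() : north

;; move(dir: south) : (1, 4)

;; pop() : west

;; move(dir: east) : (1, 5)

;; sense(dir: east) : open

;; push(x: east) : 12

;; move(dir: east) : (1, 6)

;; sense(dir: north) : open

;; push(x: north) : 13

;; move(dir: north) : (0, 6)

;; sense(dir: east) : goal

;; move(dir: east) : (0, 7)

Answer: (0, 7)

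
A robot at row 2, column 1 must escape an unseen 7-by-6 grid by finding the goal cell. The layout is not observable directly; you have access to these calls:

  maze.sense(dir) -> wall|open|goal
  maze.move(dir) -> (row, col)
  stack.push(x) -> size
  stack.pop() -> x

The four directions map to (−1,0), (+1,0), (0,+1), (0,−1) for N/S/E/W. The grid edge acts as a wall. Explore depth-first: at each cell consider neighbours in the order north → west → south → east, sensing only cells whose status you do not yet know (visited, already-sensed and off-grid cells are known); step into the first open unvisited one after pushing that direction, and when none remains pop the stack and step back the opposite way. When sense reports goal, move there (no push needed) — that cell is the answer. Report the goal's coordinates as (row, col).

I invoke sense on dir: north, and observe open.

I call push on x: north, giving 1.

Next I call move on dir: north, which returns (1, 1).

I run sense on dir: north, giving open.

Calling push on x: north, and observe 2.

I run move on dir: north, → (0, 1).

I run sense on dir: west, — result: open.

I invoke push on x: west, yielding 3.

Now I run move on dir: west, and observe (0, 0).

Invoking sense on dir: south, : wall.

Now I run pop(), which returns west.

I run move on dir: east, which returns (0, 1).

I try sense on dir: east, which returns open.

I run push on x: east, yielding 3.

Now I run move on dir: east, which returns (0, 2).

I try sense on dir: south, which returns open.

I run push on x: south, and get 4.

I run move on dir: south, giving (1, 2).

I try sense on dir: south, giving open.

Next I call push on x: south, — result: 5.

Calling move on dir: south, → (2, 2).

I run sense on dir: south, yielding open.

I call push on x: south, and get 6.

Next I call move on dir: south, → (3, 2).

I call sense on dir: west, and get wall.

I invoke sense on dir: south, — result: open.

Calling push on x: south, : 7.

Invoking move on dir: south, : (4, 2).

I try sense on dir: west, yielding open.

I call push on x: west, and observe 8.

Using move on dir: west, : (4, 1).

Then sense on dir: west, yielding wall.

I call sense on dir: south, : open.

I use push on x: south, → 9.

I try move on dir: south, — result: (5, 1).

I use sense on dir: west, giving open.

Then push on x: west, giving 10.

Calling move on dir: west, and observe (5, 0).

Then sense on dir: south, and see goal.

Then move on dir: south, — result: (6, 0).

Answer: (6, 0)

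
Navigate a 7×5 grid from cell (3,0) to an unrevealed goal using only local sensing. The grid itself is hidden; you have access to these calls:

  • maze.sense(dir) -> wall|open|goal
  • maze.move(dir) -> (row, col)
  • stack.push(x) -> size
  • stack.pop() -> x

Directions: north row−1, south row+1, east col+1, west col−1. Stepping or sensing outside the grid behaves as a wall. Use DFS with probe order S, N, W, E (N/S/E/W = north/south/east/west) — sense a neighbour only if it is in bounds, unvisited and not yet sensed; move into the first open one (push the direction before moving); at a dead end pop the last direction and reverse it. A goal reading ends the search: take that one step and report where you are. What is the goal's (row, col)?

Action: maze.sense[dir: south]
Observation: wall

Action: maze.sense[dir: north]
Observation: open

Action: stack.push[x: north]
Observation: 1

Action: maze.move[dir: north]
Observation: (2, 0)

Action: maze.sense[dir: north]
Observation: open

Action: stack.push[x: north]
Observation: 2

Action: maze.move[dir: north]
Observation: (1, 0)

Action: maze.sense[dir: north]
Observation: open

Action: stack.push[x: north]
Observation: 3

Action: maze.move[dir: north]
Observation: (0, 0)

Action: maze.sense[dir: east]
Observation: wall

Action: stack.pop[]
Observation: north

Action: maze.move[dir: south]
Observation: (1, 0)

Action: maze.sense[dir: east]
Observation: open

Action: stack.push[x: east]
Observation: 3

Action: maze.move[dir: east]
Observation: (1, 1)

Action: maze.sense[dir: south]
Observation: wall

Action: maze.sense[dir: east]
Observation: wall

Action: stack.pop[]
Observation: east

Action: maze.move[dir: west]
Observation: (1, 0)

Action: stack.pop[]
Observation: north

Action: maze.move[dir: south]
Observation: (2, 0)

Action: stack.pop[]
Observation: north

Action: maze.move[dir: south]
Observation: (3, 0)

Action: maze.sense[dir: east]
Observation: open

Action: stack.push[x: east]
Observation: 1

Action: maze.move[dir: east]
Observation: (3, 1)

Action: maze.sense[dir: south]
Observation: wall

Action: maze.sense[dir: east]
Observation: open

Action: stack.push[x: east]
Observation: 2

Action: maze.move[dir: east]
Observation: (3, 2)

Action: maze.sense[dir: south]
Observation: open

Action: stack.push[x: south]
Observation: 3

Action: maze.move[dir: south]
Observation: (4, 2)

Action: maze.sense[dir: south]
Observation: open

Action: stack.push[x: south]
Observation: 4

Action: maze.move[dir: south]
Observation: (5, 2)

Action: maze.sense[dir: south]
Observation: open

Action: stack.push[x: south]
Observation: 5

Action: maze.move[dir: south]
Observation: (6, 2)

Action: maze.sense[dir: west]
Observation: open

Action: stack.push[x: west]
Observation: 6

Action: maze.move[dir: west]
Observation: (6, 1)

Action: maze.sense[dir: north]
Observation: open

Action: stack.push[x: north]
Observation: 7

Action: maze.move[dir: north]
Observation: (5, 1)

Action: maze.sense[dir: west]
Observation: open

Action: stack.push[x: west]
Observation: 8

Action: maze.move[dir: west]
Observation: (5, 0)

Action: maze.sense[dir: south]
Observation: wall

Action: stack.pop[]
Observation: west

Action: maze.move[dir: east]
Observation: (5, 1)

Action: stack.pop[]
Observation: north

Action: maze.move[dir: south]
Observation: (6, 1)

Action: stack.pop[]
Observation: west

Action: maze.move[dir: east]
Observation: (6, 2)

Action: maze.sense[dir: east]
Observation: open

Action: stack.push[x: east]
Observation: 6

Action: maze.move[dir: east]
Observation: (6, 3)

Action: maze.sense[dir: north]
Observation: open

Action: stack.push[x: north]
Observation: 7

Action: maze.move[dir: north]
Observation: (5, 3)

Action: maze.sense[dir: north]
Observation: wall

Action: maze.sense[dir: east]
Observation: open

Action: stack.push[x: east]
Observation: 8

Action: maze.move[dir: east]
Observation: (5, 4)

Action: maze.sense[dir: south]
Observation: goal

Action: maze.move[dir: south]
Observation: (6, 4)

Answer: (6, 4)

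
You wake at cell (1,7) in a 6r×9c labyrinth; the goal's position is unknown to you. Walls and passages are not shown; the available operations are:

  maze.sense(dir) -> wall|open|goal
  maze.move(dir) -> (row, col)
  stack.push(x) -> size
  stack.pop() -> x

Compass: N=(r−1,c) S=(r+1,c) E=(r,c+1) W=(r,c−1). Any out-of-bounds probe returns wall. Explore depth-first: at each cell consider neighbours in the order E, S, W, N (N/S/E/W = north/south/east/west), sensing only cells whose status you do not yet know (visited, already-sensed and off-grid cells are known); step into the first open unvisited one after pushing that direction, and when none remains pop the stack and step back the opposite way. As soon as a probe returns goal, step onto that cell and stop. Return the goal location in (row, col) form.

Act: maze.sense[dir='east']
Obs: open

Act: stack.push[x='east']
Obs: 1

Act: maze.move[dir='east']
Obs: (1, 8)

Act: maze.sense[dir='south']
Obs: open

Act: stack.push[x='south']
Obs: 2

Act: maze.move[dir='south']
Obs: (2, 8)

Act: maze.sense[dir='south']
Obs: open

Act: stack.push[x='south']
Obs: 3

Act: maze.move[dir='south']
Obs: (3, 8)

Act: maze.sense[dir='south']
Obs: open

Act: stack.push[x='south']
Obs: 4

Act: maze.move[dir='south']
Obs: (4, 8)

Act: maze.sense[dir='south']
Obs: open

Act: stack.push[x='south']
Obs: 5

Act: maze.move[dir='south']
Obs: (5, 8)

Act: maze.sense[dir='west']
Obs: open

Act: stack.push[x='west']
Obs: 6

Act: maze.move[dir='west']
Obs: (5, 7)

Act: maze.sense[dir='west']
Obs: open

Act: stack.push[x='west']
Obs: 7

Act: maze.move[dir='west']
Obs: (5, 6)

Act: maze.sense[dir='west']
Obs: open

Act: stack.push[x='west']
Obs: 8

Act: maze.move[dir='west']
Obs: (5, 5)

Act: maze.sense[dir='west']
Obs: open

Act: stack.push[x='west']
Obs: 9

Act: maze.move[dir='west']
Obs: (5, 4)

Act: maze.sense[dir='west']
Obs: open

Act: stack.push[x='west']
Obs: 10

Act: maze.move[dir='west']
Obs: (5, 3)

Act: maze.sense[dir='west']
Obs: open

Act: stack.push[x='west']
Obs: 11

Act: maze.move[dir='west']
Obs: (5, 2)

Act: maze.sense[dir='west']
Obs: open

Act: stack.push[x='west']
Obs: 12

Act: maze.move[dir='west']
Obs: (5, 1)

Act: maze.sense[dir='west']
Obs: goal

Act: maze.move[dir='west']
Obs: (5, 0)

Answer: (5, 0)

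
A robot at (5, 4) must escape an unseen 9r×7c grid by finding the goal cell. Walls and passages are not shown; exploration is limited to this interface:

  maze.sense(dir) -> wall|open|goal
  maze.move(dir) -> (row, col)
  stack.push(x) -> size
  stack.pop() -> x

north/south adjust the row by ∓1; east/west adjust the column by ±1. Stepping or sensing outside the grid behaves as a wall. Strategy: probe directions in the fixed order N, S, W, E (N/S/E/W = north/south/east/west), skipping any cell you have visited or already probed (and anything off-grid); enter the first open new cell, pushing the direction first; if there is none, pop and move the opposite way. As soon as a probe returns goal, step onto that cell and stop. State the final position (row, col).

Do: sense[dir=north]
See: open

Do: push[x=north]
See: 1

Do: move[dir=north]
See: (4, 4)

Do: sense[dir=north]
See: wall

Do: sense[dir=west]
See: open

Do: push[x=west]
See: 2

Do: move[dir=west]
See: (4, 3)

Do: sense[dir=north]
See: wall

Do: sense[dir=south]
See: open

Do: push[x=south]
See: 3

Do: move[dir=south]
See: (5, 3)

Do: sense[dir=south]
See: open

Do: push[x=south]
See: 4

Do: move[dir=south]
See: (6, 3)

Do: sense[dir=south]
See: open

Do: push[x=south]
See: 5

Do: move[dir=south]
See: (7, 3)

Do: sense[dir=south]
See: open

Do: push[x=south]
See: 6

Do: move[dir=south]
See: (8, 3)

Do: sense[dir=west]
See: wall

Do: sense[dir=east]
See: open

Do: push[x=east]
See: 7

Do: move[dir=east]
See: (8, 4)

Do: sense[dir=north]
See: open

Do: push[x=north]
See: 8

Do: move[dir=north]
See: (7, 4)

Do: sense[dir=north]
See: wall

Do: sense[dir=east]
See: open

Do: push[x=east]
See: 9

Do: move[dir=east]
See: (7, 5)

Do: sense[dir=north]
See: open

Do: push[x=north]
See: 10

Do: move[dir=north]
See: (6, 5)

Do: sense[dir=north]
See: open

Do: push[x=north]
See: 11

Do: move[dir=north]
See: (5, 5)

Do: sense[dir=north]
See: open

Do: push[x=north]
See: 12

Do: move[dir=north]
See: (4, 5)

Do: sense[dir=north]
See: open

Do: push[x=north]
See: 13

Do: move[dir=north]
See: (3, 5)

Do: sense[dir=north]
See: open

Do: push[x=north]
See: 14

Do: move[dir=north]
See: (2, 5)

Do: sense[dir=north]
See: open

Do: push[x=north]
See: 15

Do: move[dir=north]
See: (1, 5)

Do: sense[dir=north]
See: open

Do: push[x=north]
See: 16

Do: move[dir=north]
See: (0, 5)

Do: sense[dir=west]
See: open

Do: push[x=west]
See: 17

Do: move[dir=west]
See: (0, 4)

Do: sense[dir=south]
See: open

Do: push[x=south]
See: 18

Do: move[dir=south]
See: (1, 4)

Do: sense[dir=south]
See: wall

Do: sense[dir=west]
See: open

Do: push[x=west]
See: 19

Do: move[dir=west]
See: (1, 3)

Do: sense[dir=north]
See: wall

Do: sense[dir=south]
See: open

Do: push[x=south]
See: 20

Do: move[dir=south]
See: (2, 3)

Do: sense[dir=west]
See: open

Do: push[x=west]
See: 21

Do: move[dir=west]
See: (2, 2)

Do: sense[dir=north]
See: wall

Do: sense[dir=south]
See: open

Do: push[x=south]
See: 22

Do: move[dir=south]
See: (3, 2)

Do: sense[dir=south]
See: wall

Do: sense[dir=west]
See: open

Do: push[x=west]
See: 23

Do: move[dir=west]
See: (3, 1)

Do: sense[dir=north]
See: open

Do: push[x=north]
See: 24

Do: move[dir=north]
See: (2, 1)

Do: sense[dir=north]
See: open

Do: push[x=north]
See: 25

Do: move[dir=north]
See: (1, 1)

Do: sense[dir=north]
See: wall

Do: sense[dir=west]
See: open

Do: push[x=west]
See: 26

Do: move[dir=west]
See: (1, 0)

Do: sense[dir=north]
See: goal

Do: move[dir=north]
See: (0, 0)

Answer: (0, 0)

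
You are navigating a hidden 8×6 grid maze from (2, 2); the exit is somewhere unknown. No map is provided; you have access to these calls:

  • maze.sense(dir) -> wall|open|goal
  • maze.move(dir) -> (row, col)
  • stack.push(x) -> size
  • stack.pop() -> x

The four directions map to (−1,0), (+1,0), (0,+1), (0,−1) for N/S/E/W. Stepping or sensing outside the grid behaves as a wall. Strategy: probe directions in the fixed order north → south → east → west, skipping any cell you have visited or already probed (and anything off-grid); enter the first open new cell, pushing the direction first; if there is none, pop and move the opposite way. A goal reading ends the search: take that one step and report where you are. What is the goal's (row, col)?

Action: maze.sense[north]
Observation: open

Action: stack.push[north]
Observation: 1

Action: maze.move[north]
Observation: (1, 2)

Action: maze.sense[north]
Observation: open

Action: stack.push[north]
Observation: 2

Action: maze.move[north]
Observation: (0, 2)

Action: maze.sense[east]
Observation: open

Action: stack.push[east]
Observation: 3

Action: maze.move[east]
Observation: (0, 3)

Action: maze.sense[south]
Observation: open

Action: stack.push[south]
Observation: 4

Action: maze.move[south]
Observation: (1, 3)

Action: maze.sense[south]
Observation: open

Action: stack.push[south]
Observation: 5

Action: maze.move[south]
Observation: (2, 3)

Action: maze.sense[south]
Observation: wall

Action: maze.sense[east]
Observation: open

Action: stack.push[east]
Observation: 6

Action: maze.move[east]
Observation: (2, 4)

Action: maze.sense[north]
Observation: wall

Action: maze.sense[south]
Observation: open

Action: stack.push[south]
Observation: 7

Action: maze.move[south]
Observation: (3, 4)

Action: maze.sense[south]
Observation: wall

Action: maze.sense[east]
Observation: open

Action: stack.push[east]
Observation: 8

Action: maze.move[east]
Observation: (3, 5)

Action: maze.sense[north]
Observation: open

Action: stack.push[north]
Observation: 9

Action: maze.move[north]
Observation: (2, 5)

Action: maze.sense[north]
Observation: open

Action: stack.push[north]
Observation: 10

Action: maze.move[north]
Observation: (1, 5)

Action: maze.sense[north]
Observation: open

Action: stack.push[north]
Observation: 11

Action: maze.move[north]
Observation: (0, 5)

Action: maze.sense[west]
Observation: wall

Action: stack.pop[]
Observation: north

Action: maze.move[south]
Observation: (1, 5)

Action: stack.pop[]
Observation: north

Action: maze.move[south]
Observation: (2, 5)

Action: stack.pop[]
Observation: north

Action: maze.move[south]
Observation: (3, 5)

Action: maze.sense[south]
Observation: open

Action: stack.push[south]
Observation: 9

Action: maze.move[south]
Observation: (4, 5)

Action: maze.sense[south]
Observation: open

Action: stack.push[south]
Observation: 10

Action: maze.move[south]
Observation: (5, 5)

Action: maze.sense[south]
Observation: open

Action: stack.push[south]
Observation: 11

Action: maze.move[south]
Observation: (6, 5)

Action: maze.sense[south]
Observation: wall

Action: maze.sense[west]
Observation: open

Action: stack.push[west]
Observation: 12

Action: maze.move[west]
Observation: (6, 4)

Action: maze.sense[north]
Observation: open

Action: stack.push[north]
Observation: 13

Action: maze.move[north]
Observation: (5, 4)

Action: maze.sense[west]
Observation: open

Action: stack.push[west]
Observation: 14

Action: maze.move[west]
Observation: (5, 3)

Action: maze.sense[north]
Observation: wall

Action: maze.sense[south]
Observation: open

Action: stack.push[south]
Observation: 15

Action: maze.move[south]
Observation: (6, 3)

Action: maze.sense[south]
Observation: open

Action: stack.push[south]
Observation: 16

Action: maze.move[south]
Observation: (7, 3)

Action: maze.sense[east]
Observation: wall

Action: maze.sense[west]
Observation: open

Action: stack.push[west]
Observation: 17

Action: maze.move[west]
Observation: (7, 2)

Action: maze.sense[north]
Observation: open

Action: stack.push[north]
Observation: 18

Action: maze.move[north]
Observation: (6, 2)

Action: maze.sense[north]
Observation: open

Action: stack.push[north]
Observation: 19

Action: maze.move[north]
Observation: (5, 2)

Action: maze.sense[north]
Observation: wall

Action: maze.sense[west]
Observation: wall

Action: stack.pop[]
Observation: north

Action: maze.move[south]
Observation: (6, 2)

Action: maze.sense[west]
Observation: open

Action: stack.push[west]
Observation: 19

Action: maze.move[west]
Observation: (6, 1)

Action: maze.sense[south]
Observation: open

Action: stack.push[south]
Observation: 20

Action: maze.move[south]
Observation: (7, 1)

Action: maze.sense[west]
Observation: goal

Action: maze.move[west]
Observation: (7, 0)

Answer: (7, 0)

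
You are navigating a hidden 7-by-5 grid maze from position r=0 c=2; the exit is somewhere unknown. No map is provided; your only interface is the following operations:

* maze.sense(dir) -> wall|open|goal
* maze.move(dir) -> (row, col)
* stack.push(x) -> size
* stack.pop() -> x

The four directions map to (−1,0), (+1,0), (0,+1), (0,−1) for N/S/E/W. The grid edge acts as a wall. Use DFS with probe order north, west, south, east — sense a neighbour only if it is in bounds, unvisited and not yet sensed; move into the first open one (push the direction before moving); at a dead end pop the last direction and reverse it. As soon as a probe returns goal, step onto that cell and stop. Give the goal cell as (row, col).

Next I call sense using west, which returns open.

I run push using west, giving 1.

I run move using west, yielding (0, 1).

I use sense using west, yielding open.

Then push using west, which returns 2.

Invoking move using west, yielding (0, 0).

Now I run sense using south, — result: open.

Invoking push using south, which returns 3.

Next I call move using south, → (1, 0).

Calling sense using south, : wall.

Then sense using east, yielding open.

I invoke push using east, and see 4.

Now I run move using east, and observe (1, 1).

I use sense using south, yielding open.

I call push using south, and get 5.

I use move using south, — result: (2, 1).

Then sense using south, → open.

I invoke push using south, → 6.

I invoke move using south, and observe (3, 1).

I call sense using west, → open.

Next I call push using west, and get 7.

Invoking move using west, → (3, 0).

I invoke sense using south, yielding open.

Using push using south, and get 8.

Next I call move using south, → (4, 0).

I invoke sense using south, → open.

I try push using south, giving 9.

Next I call move using south, → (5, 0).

Now I run sense using south, yielding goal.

Next I call move using south, and observe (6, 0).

Answer: (6, 0)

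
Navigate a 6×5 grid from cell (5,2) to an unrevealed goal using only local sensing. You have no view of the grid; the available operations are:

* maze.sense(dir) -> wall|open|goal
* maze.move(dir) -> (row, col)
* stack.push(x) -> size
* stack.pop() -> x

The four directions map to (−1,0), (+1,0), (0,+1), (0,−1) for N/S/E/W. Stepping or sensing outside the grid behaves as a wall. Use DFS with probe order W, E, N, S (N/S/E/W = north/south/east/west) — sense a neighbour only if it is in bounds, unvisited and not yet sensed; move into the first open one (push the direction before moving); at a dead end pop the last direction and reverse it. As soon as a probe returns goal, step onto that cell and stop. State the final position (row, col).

==> maze.sense(dir=west)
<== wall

==> maze.sense(dir=east)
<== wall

==> maze.sense(dir=north)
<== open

==> stack.push(x=north)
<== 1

==> maze.move(dir=north)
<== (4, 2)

==> maze.sense(dir=west)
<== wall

==> maze.sense(dir=east)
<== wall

==> maze.sense(dir=north)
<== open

==> stack.push(x=north)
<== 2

==> maze.move(dir=north)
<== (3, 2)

==> maze.sense(dir=west)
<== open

==> stack.push(x=west)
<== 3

==> maze.move(dir=west)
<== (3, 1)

==> maze.sense(dir=west)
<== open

==> stack.push(x=west)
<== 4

==> maze.move(dir=west)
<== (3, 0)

==> maze.sense(dir=north)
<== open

==> stack.push(x=north)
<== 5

==> maze.move(dir=north)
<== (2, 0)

==> maze.sense(dir=east)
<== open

==> stack.push(x=east)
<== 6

==> maze.move(dir=east)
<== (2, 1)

==> maze.sense(dir=east)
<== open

==> stack.push(x=east)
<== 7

==> maze.move(dir=east)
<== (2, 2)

==> maze.sense(dir=east)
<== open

==> stack.push(x=east)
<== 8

==> maze.move(dir=east)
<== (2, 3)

==> maze.sense(dir=east)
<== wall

==> maze.sense(dir=north)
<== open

==> stack.push(x=north)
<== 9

==> maze.move(dir=north)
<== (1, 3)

==> maze.sense(dir=west)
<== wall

==> maze.sense(dir=east)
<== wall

==> maze.sense(dir=north)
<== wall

==> stack.pop()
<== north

==> maze.move(dir=south)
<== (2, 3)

==> maze.sense(dir=south)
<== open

==> stack.push(x=south)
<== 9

==> maze.move(dir=south)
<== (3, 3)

==> maze.sense(dir=east)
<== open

==> stack.push(x=east)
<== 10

==> maze.move(dir=east)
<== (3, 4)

==> maze.sense(dir=south)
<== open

==> stack.push(x=south)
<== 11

==> maze.move(dir=south)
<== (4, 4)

==> maze.sense(dir=south)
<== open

==> stack.push(x=south)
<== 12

==> maze.move(dir=south)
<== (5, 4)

==> stack.pop()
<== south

==> maze.move(dir=north)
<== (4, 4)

==> stack.pop()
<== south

==> maze.move(dir=north)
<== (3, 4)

==> stack.pop()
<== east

==> maze.move(dir=west)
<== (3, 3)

==> stack.pop()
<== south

==> maze.move(dir=north)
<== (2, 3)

==> stack.pop()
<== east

==> maze.move(dir=west)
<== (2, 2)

==> stack.pop()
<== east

==> maze.move(dir=west)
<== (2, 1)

==> maze.sense(dir=north)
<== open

==> stack.push(x=north)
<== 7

==> maze.move(dir=north)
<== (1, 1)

==> maze.sense(dir=west)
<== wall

==> maze.sense(dir=north)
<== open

==> stack.push(x=north)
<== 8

==> maze.move(dir=north)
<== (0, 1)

==> maze.sense(dir=west)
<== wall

==> maze.sense(dir=east)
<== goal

==> maze.move(dir=east)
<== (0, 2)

Answer: (0, 2)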